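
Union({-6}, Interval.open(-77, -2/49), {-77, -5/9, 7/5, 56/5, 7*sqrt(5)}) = Union({7/5, 56/5, 7*sqrt(5)}, Interval.Ropen(-77, -2/49))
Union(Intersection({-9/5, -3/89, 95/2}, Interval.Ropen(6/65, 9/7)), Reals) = Reals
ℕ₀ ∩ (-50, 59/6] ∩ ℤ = {0, 1, …, 9}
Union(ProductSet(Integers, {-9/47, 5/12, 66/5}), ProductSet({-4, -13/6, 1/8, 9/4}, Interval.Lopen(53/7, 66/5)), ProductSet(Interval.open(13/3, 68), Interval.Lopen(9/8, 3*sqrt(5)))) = Union(ProductSet({-4, -13/6, 1/8, 9/4}, Interval.Lopen(53/7, 66/5)), ProductSet(Integers, {-9/47, 5/12, 66/5}), ProductSet(Interval.open(13/3, 68), Interval.Lopen(9/8, 3*sqrt(5))))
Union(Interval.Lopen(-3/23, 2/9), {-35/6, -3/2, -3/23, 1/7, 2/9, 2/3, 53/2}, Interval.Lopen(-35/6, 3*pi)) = Union({53/2}, Interval(-35/6, 3*pi))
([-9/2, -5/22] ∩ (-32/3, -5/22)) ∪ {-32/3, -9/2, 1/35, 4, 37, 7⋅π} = {-32/3, 1/35, 4, 37, 7⋅π} ∪ [-9/2, -5/22)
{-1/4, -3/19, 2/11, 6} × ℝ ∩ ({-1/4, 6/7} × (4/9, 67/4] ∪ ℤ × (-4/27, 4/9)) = ({-1/4} × (4/9, 67/4]) ∪ ({6} × (-4/27, 4/9))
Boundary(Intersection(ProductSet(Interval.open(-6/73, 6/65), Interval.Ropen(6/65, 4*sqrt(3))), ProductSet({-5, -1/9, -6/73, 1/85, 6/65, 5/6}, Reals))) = ProductSet({1/85}, Interval(6/65, 4*sqrt(3)))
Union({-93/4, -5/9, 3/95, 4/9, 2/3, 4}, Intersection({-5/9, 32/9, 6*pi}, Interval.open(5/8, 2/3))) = {-93/4, -5/9, 3/95, 4/9, 2/3, 4}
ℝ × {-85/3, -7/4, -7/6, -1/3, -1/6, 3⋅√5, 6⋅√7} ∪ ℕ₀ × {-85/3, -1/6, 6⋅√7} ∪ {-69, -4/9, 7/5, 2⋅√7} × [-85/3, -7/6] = ({-69, -4/9, 7/5, 2⋅√7} × [-85/3, -7/6]) ∪ (ℝ × {-85/3, -7/4, -7/6, -1/3, -1/6, 3⋅√5, 6⋅√7})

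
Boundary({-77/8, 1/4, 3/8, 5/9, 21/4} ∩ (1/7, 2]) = {1/4, 3/8, 5/9}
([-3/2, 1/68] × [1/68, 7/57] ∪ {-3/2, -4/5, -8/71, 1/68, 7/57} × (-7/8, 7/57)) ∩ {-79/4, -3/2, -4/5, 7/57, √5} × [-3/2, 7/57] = ({-3/2, -4/5} × [1/68, 7/57]) ∪ ({-3/2, -4/5, 7/57} × (-7/8, 7/57))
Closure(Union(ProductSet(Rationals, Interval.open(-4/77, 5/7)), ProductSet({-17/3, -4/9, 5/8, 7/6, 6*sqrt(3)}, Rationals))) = Union(ProductSet({-17/3, -4/9, 5/8, 7/6, 6*sqrt(3)}, Reals), ProductSet(Reals, Interval(-4/77, 5/7)))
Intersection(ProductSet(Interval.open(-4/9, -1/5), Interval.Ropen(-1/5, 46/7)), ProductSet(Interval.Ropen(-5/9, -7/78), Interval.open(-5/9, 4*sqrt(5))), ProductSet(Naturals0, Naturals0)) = EmptySet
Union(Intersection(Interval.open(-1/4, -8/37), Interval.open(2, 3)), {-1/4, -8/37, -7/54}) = {-1/4, -8/37, -7/54}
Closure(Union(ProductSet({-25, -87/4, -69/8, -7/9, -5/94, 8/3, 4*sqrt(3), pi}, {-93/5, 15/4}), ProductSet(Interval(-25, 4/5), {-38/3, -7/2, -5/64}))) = Union(ProductSet({-25, -87/4, -69/8, -7/9, -5/94, 8/3, 4*sqrt(3), pi}, {-93/5, 15/4}), ProductSet(Interval(-25, 4/5), {-38/3, -7/2, -5/64}))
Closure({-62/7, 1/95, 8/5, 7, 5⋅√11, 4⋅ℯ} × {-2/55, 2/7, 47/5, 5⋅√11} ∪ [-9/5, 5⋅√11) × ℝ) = ([-9/5, 5⋅√11] × ℝ) ∪ ({-62/7, 1/95, 8/5, 7, 5⋅√11, 4⋅ℯ} × {-2/55, 2/7, 47/5, 5⋅√11})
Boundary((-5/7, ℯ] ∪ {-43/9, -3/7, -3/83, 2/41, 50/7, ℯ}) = {-43/9, -5/7, 50/7, ℯ}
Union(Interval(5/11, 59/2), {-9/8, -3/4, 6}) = Union({-9/8, -3/4}, Interval(5/11, 59/2))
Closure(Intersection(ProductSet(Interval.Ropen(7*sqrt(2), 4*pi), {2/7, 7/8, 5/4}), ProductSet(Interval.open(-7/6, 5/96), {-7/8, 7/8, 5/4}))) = EmptySet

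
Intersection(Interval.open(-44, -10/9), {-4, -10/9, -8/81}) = {-4}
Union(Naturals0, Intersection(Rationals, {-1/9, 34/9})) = Union({-1/9, 34/9}, Naturals0)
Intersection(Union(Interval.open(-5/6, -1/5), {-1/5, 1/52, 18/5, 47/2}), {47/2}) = {47/2}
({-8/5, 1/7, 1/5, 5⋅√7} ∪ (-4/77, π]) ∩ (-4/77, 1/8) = (-4/77, 1/8)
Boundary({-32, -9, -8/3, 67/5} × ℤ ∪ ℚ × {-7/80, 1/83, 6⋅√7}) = ({-32, -9, -8/3, 67/5} × ℤ) ∪ (ℝ × {-7/80, 1/83, 6⋅√7})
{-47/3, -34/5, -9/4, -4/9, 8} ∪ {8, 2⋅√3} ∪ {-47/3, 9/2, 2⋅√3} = {-47/3, -34/5, -9/4, -4/9, 9/2, 8, 2⋅√3}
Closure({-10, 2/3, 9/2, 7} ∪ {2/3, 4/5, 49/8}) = {-10, 2/3, 4/5, 9/2, 49/8, 7}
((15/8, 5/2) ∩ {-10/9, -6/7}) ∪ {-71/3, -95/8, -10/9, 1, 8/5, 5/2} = {-71/3, -95/8, -10/9, 1, 8/5, 5/2}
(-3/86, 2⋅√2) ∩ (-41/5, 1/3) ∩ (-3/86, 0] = (-3/86, 0]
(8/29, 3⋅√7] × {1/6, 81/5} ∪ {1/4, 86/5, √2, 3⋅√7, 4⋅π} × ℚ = ((8/29, 3⋅√7] × {1/6, 81/5}) ∪ ({1/4, 86/5, √2, 3⋅√7, 4⋅π} × ℚ)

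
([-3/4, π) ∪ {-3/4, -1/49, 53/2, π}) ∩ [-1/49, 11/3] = [-1/49, π]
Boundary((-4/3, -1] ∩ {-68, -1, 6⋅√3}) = {-1}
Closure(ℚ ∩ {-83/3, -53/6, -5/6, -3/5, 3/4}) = {-83/3, -53/6, -5/6, -3/5, 3/4}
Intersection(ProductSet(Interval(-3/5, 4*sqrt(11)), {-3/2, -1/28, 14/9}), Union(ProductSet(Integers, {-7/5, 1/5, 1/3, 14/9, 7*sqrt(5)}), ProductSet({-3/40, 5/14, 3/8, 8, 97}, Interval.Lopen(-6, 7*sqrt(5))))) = Union(ProductSet({-3/40, 5/14, 3/8, 8}, {-3/2, -1/28, 14/9}), ProductSet(Range(0, 14, 1), {14/9}))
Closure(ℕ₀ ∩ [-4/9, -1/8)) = ∅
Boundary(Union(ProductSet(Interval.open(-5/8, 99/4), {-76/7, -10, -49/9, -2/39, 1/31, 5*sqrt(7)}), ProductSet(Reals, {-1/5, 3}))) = Union(ProductSet(Interval(-5/8, 99/4), {-76/7, -10, -49/9, -2/39, 1/31, 5*sqrt(7)}), ProductSet(Reals, {-1/5, 3}))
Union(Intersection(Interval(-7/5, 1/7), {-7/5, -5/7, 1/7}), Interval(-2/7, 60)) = Union({-7/5, -5/7}, Interval(-2/7, 60))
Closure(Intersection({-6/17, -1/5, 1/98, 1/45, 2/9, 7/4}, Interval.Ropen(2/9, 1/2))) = {2/9}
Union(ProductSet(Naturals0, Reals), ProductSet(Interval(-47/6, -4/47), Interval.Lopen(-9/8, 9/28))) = Union(ProductSet(Interval(-47/6, -4/47), Interval.Lopen(-9/8, 9/28)), ProductSet(Naturals0, Reals))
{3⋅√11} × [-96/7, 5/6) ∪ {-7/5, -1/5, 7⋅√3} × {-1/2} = ({-7/5, -1/5, 7⋅√3} × {-1/2}) ∪ ({3⋅√11} × [-96/7, 5/6))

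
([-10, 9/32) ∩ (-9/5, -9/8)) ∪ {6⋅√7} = (-9/5, -9/8) ∪ {6⋅√7}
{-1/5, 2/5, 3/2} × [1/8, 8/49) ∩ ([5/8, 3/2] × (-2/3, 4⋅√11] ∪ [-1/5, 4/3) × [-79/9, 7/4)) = {-1/5, 2/5, 3/2} × [1/8, 8/49)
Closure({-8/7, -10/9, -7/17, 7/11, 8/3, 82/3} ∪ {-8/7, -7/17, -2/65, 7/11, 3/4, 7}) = {-8/7, -10/9, -7/17, -2/65, 7/11, 3/4, 8/3, 7, 82/3}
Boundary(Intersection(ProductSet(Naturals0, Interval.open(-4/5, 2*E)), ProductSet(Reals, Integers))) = ProductSet(Naturals0, Range(0, 6, 1))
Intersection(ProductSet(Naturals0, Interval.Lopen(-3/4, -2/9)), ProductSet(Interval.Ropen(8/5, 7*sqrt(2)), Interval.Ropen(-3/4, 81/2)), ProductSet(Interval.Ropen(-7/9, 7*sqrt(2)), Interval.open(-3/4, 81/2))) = ProductSet(Range(2, 10, 1), Interval.Lopen(-3/4, -2/9))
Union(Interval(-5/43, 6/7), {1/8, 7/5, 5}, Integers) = Union({7/5}, Integers, Interval(-5/43, 6/7))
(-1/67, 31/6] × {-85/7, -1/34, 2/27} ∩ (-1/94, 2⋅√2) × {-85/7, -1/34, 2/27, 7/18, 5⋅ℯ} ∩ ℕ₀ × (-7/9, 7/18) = {0, 1, 2} × {-1/34, 2/27}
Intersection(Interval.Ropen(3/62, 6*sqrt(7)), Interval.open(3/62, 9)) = Interval.open(3/62, 9)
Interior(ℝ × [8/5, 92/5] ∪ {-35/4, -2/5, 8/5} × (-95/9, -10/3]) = ℝ × (8/5, 92/5)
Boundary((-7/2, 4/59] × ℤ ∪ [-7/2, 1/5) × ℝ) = {-7/2, 1/5} × ℝ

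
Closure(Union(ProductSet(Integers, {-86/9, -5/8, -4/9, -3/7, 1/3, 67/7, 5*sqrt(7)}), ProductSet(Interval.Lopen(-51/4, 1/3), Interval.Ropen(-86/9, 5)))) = Union(ProductSet({-51/4, 1/3}, Interval(-86/9, 5)), ProductSet(Integers, {-86/9, -5/8, -4/9, -3/7, 1/3, 67/7, 5*sqrt(7)}), ProductSet(Interval(-51/4, 1/3), {-86/9, 5}), ProductSet(Interval.Lopen(-51/4, 1/3), Interval.Ropen(-86/9, 5)))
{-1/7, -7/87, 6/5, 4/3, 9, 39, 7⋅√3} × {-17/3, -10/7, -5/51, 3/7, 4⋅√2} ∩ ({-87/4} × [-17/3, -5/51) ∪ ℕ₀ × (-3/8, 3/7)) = {9, 39} × {-5/51}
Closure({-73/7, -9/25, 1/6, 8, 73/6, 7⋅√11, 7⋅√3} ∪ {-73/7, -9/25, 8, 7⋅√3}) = {-73/7, -9/25, 1/6, 8, 73/6, 7⋅√11, 7⋅√3}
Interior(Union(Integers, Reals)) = Reals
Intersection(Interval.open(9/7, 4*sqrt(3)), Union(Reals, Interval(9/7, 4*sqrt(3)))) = Interval.open(9/7, 4*sqrt(3))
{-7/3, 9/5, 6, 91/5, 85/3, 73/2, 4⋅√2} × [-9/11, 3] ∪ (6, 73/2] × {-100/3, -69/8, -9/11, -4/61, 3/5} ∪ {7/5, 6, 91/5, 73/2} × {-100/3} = ({7/5, 6, 91/5, 73/2} × {-100/3}) ∪ ((6, 73/2] × {-100/3, -69/8, -9/11, -4/61, 3/5}) ∪ ({-7/3, 9/5, 6, 91/5, 85/3, 73/2, 4⋅√2} × [-9/11, 3])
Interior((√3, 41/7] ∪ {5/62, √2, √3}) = (√3, 41/7)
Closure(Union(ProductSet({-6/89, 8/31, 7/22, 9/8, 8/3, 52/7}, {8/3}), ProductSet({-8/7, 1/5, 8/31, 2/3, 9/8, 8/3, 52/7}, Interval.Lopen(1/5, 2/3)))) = Union(ProductSet({-6/89, 8/31, 7/22, 9/8, 8/3, 52/7}, {8/3}), ProductSet({-8/7, 1/5, 8/31, 2/3, 9/8, 8/3, 52/7}, Interval(1/5, 2/3)))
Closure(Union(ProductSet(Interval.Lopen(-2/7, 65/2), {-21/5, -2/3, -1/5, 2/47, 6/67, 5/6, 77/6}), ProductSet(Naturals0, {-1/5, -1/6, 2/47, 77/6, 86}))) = Union(ProductSet(Interval(-2/7, 65/2), {-21/5, -2/3, -1/5, 2/47, 6/67, 5/6, 77/6}), ProductSet(Naturals0, {-1/5, -1/6, 2/47, 77/6, 86}))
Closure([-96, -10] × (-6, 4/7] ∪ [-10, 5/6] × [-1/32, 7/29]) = ([-96, -10] × [-6, 4/7]) ∪ ([-10, 5/6] × [-1/32, 7/29])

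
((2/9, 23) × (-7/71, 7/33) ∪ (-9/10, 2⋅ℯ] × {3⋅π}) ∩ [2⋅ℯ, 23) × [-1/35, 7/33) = [2⋅ℯ, 23) × [-1/35, 7/33)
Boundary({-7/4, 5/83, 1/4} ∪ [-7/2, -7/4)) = {-7/2, -7/4, 5/83, 1/4}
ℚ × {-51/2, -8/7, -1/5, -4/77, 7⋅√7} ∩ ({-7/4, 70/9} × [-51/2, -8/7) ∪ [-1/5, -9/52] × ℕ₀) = {-7/4, 70/9} × {-51/2}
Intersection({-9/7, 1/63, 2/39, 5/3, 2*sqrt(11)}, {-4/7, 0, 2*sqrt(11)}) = {2*sqrt(11)}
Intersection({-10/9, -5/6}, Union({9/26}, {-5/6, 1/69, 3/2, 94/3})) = {-5/6}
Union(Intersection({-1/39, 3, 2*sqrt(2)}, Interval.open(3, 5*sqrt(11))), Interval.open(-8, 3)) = Interval.open(-8, 3)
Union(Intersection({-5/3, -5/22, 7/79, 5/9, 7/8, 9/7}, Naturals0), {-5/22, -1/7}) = {-5/22, -1/7}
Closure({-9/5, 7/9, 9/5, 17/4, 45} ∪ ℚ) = ℝ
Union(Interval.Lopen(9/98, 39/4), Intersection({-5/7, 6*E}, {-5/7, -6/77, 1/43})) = Union({-5/7}, Interval.Lopen(9/98, 39/4))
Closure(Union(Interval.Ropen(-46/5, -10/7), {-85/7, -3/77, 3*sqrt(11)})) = Union({-85/7, -3/77, 3*sqrt(11)}, Interval(-46/5, -10/7))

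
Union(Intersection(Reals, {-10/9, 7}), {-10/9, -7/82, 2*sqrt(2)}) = {-10/9, -7/82, 7, 2*sqrt(2)}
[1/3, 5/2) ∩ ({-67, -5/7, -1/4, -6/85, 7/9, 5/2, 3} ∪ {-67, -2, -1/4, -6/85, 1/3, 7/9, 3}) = {1/3, 7/9}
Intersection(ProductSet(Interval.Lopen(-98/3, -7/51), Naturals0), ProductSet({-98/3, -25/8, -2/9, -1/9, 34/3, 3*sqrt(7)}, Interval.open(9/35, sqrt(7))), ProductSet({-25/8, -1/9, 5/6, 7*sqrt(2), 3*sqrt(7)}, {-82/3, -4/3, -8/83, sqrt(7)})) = EmptySet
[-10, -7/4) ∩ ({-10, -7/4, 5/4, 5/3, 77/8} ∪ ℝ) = [-10, -7/4)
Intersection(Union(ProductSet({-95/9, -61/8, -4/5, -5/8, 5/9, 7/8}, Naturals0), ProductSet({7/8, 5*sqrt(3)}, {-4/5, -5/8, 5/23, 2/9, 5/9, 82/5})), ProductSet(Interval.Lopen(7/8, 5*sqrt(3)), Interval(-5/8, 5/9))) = ProductSet({5*sqrt(3)}, {-5/8, 5/23, 2/9, 5/9})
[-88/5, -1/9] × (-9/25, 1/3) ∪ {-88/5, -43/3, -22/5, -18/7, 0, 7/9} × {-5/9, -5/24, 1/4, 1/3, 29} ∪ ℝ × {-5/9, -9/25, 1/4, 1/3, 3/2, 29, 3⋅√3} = ([-88/5, -1/9] × (-9/25, 1/3)) ∪ ({-88/5, -43/3, -22/5, -18/7, 0, 7/9} × {-5/9, -5/24, 1/4, 1/3, 29}) ∪ (ℝ × {-5/9, -9/25, 1/4, 1/3, 3/2, 29, 3⋅√3})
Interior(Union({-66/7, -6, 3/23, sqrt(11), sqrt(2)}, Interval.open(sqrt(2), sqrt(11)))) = Interval.open(sqrt(2), sqrt(11))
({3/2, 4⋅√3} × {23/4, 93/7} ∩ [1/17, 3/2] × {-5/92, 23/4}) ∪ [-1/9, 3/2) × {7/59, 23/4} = ({3/2} × {23/4}) ∪ ([-1/9, 3/2) × {7/59, 23/4})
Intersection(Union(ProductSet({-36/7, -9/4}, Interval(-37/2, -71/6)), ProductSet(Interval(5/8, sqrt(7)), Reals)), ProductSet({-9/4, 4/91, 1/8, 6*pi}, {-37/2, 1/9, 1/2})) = ProductSet({-9/4}, {-37/2})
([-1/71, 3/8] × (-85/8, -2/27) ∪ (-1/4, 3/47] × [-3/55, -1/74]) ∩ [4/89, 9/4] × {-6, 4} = [4/89, 3/8] × {-6}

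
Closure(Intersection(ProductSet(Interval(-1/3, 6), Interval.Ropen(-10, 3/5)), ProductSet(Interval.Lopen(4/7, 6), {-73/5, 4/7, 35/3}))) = ProductSet(Interval(4/7, 6), {4/7})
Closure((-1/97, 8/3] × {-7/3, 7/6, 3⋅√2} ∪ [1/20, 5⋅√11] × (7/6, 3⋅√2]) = ([-1/97, 8/3] × {-7/3, 7/6, 3⋅√2}) ∪ ([1/20, 5⋅√11] × [7/6, 3⋅√2])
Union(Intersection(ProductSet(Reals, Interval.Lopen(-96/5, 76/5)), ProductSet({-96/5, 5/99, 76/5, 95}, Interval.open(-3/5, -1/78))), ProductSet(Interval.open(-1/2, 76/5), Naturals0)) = Union(ProductSet({-96/5, 5/99, 76/5, 95}, Interval.open(-3/5, -1/78)), ProductSet(Interval.open(-1/2, 76/5), Naturals0))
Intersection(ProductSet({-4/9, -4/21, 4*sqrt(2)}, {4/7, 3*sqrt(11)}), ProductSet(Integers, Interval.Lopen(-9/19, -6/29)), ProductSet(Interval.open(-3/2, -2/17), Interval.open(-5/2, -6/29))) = EmptySet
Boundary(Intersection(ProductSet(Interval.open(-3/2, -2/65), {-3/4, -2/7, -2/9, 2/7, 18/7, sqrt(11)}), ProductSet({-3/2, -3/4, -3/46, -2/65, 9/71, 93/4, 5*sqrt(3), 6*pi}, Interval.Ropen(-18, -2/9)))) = ProductSet({-3/4, -3/46}, {-3/4, -2/7})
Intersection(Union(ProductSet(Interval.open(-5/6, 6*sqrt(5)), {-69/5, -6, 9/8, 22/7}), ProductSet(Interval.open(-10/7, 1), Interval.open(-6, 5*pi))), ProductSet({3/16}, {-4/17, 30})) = ProductSet({3/16}, {-4/17})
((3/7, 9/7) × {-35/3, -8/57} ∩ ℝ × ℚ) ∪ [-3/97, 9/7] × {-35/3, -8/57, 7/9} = [-3/97, 9/7] × {-35/3, -8/57, 7/9}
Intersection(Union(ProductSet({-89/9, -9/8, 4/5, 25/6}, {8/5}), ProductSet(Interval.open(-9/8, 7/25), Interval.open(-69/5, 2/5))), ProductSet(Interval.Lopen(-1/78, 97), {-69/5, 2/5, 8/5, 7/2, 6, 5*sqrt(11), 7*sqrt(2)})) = ProductSet({4/5, 25/6}, {8/5})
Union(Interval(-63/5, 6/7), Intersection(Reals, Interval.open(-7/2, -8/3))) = Interval(-63/5, 6/7)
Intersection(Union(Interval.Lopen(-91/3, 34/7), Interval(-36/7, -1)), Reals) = Interval.Lopen(-91/3, 34/7)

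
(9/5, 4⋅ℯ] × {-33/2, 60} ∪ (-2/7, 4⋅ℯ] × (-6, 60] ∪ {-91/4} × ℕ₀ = ({-91/4} × ℕ₀) ∪ ((9/5, 4⋅ℯ] × {-33/2, 60}) ∪ ((-2/7, 4⋅ℯ] × (-6, 60])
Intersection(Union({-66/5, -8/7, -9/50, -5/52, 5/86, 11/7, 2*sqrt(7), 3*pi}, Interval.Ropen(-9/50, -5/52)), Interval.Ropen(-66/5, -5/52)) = Union({-66/5, -8/7}, Interval.Ropen(-9/50, -5/52))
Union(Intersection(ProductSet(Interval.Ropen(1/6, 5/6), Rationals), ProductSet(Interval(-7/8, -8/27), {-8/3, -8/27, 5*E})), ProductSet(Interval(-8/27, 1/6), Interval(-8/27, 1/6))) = ProductSet(Interval(-8/27, 1/6), Interval(-8/27, 1/6))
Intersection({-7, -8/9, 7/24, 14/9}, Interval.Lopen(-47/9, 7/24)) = {-8/9, 7/24}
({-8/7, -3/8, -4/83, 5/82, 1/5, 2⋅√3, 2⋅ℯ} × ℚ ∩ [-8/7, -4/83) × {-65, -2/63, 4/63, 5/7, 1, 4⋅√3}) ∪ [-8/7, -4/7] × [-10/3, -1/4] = ({-8/7, -3/8} × {-65, -2/63, 4/63, 5/7, 1}) ∪ ([-8/7, -4/7] × [-10/3, -1/4])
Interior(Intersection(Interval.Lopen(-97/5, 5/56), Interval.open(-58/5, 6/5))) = Interval.open(-58/5, 5/56)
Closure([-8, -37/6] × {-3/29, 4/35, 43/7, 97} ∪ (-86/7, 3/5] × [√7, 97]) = ([-8, -37/6] × {-3/29, 4/35, 43/7, 97}) ∪ ([-86/7, 3/5] × [√7, 97])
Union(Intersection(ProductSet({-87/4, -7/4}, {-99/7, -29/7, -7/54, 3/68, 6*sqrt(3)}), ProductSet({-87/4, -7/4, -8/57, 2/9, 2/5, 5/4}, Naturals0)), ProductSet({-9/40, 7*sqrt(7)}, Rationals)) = ProductSet({-9/40, 7*sqrt(7)}, Rationals)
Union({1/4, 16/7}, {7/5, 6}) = {1/4, 7/5, 16/7, 6}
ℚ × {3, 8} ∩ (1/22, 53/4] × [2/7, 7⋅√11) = (ℚ ∩ (1/22, 53/4]) × {3, 8}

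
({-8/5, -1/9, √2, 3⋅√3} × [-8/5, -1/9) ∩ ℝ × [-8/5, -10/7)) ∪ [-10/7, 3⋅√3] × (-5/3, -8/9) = ([-10/7, 3⋅√3] × (-5/3, -8/9)) ∪ ({-8/5, -1/9, √2, 3⋅√3} × [-8/5, -10/7))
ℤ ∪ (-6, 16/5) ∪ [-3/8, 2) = ℤ ∪ [-6, 16/5)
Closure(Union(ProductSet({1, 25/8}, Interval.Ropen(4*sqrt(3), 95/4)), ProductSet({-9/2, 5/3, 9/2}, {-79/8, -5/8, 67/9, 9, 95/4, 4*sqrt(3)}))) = Union(ProductSet({1, 25/8}, Interval(4*sqrt(3), 95/4)), ProductSet({-9/2, 5/3, 9/2}, {-79/8, -5/8, 67/9, 9, 95/4, 4*sqrt(3)}))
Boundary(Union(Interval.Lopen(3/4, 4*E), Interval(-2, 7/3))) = {-2, 4*E}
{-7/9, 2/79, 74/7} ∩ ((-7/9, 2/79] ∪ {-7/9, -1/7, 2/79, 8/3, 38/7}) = {-7/9, 2/79}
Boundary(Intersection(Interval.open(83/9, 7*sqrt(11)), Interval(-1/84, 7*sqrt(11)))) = {83/9, 7*sqrt(11)}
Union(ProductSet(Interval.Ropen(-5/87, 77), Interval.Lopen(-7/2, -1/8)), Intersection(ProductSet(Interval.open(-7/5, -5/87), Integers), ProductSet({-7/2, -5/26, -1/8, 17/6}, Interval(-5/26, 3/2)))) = Union(ProductSet({-5/26, -1/8}, Range(0, 2, 1)), ProductSet(Interval.Ropen(-5/87, 77), Interval.Lopen(-7/2, -1/8)))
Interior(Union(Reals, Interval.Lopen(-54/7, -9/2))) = Interval(-oo, oo)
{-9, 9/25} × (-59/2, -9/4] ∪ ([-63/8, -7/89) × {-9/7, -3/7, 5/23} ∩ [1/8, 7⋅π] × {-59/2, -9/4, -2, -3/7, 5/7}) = {-9, 9/25} × (-59/2, -9/4]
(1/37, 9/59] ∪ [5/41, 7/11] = (1/37, 7/11]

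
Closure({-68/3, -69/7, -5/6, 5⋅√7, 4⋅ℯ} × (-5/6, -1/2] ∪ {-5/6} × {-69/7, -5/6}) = ({-5/6} × {-69/7, -5/6}) ∪ ({-68/3, -69/7, -5/6, 5⋅√7, 4⋅ℯ} × [-5/6, -1/2])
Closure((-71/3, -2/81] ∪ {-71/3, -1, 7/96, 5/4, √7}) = [-71/3, -2/81] ∪ {7/96, 5/4, √7}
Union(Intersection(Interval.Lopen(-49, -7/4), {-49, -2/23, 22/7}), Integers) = Integers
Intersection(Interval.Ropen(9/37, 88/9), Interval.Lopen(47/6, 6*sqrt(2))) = Interval.Lopen(47/6, 6*sqrt(2))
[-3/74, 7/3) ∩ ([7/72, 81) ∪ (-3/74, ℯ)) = (-3/74, 7/3)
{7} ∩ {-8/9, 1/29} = ∅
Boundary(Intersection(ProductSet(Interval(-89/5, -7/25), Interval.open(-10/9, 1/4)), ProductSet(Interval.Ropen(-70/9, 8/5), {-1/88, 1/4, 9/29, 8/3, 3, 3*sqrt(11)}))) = ProductSet(Interval(-70/9, -7/25), {-1/88})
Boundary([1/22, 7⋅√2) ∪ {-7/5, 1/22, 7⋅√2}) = {-7/5, 1/22, 7⋅√2}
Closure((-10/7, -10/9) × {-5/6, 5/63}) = [-10/7, -10/9] × {-5/6, 5/63}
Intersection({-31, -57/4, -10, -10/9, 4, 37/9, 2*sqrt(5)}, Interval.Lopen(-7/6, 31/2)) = {-10/9, 4, 37/9, 2*sqrt(5)}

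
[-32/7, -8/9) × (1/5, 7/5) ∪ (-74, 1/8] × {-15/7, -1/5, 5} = ((-74, 1/8] × {-15/7, -1/5, 5}) ∪ ([-32/7, -8/9) × (1/5, 7/5))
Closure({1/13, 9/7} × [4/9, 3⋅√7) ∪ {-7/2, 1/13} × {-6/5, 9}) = ({-7/2, 1/13} × {-6/5, 9}) ∪ ({1/13, 9/7} × [4/9, 3⋅√7])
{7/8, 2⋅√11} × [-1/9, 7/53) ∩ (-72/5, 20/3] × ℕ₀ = {7/8, 2⋅√11} × {0}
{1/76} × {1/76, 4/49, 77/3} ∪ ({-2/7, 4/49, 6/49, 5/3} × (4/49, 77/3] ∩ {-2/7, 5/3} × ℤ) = ({1/76} × {1/76, 4/49, 77/3}) ∪ ({-2/7, 5/3} × {1, 2, …, 25})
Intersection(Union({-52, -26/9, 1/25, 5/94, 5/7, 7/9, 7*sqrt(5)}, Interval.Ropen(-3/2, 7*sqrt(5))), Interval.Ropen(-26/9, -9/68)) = Union({-26/9}, Interval.Ropen(-3/2, -9/68))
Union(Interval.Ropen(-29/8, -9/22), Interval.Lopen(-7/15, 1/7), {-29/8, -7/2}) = Interval(-29/8, 1/7)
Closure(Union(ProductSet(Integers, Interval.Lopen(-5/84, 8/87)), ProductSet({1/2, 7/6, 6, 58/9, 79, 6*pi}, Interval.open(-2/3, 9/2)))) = Union(ProductSet({1/2, 7/6, 6, 58/9, 79, 6*pi}, Interval(-2/3, 9/2)), ProductSet(Integers, Interval(-5/84, 8/87)))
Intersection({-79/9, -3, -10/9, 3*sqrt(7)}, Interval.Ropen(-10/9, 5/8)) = {-10/9}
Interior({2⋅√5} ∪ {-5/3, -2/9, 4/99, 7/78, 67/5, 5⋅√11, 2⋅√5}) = ∅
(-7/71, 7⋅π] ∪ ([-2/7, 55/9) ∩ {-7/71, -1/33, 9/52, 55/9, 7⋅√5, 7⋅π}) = [-7/71, 7⋅π]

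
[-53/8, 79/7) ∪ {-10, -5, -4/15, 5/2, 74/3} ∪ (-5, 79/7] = {-10, 74/3} ∪ [-53/8, 79/7]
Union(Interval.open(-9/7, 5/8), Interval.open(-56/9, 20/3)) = Interval.open(-56/9, 20/3)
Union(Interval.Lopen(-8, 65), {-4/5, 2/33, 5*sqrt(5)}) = Interval.Lopen(-8, 65)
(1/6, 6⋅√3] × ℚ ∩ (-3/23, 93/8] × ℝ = (1/6, 6⋅√3] × ℚ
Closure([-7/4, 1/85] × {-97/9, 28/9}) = [-7/4, 1/85] × {-97/9, 28/9}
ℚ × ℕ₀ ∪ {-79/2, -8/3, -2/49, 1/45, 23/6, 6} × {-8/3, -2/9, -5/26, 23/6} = (ℚ × ℕ₀) ∪ ({-79/2, -8/3, -2/49, 1/45, 23/6, 6} × {-8/3, -2/9, -5/26, 23/6})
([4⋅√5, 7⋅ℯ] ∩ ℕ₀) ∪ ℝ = ℝ ∪ {9, 10, …, 19}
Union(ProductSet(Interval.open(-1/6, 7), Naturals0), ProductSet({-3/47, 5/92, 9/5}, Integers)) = Union(ProductSet({-3/47, 5/92, 9/5}, Integers), ProductSet(Interval.open(-1/6, 7), Naturals0))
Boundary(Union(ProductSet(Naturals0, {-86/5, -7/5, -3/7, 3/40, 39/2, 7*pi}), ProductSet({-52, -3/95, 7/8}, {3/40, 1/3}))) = Union(ProductSet({-52, -3/95, 7/8}, {3/40, 1/3}), ProductSet(Naturals0, {-86/5, -7/5, -3/7, 3/40, 39/2, 7*pi}))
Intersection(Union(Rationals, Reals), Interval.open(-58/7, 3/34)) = Interval.open(-58/7, 3/34)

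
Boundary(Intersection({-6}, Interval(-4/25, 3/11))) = EmptySet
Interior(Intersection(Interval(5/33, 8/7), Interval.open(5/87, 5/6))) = Interval.open(5/33, 5/6)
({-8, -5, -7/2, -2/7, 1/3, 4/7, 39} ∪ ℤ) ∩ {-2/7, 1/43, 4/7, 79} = {-2/7, 4/7, 79}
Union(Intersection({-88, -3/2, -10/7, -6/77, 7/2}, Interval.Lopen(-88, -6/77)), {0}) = {-3/2, -10/7, -6/77, 0}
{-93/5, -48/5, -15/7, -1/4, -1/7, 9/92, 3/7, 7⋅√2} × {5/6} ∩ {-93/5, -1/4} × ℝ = {-93/5, -1/4} × {5/6}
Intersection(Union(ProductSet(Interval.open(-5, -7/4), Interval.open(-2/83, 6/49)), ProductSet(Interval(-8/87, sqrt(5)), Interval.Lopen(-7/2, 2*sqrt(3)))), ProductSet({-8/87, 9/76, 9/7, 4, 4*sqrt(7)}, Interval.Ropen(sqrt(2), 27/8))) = ProductSet({-8/87, 9/76, 9/7}, Interval.Ropen(sqrt(2), 27/8))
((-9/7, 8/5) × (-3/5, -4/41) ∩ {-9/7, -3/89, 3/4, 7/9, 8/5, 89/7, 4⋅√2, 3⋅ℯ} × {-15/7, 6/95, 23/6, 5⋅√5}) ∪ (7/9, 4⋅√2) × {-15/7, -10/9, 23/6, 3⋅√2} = (7/9, 4⋅√2) × {-15/7, -10/9, 23/6, 3⋅√2}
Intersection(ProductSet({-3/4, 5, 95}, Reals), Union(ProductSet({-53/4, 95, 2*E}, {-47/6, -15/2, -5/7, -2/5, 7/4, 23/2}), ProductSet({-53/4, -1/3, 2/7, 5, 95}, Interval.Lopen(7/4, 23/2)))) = Union(ProductSet({95}, {-47/6, -15/2, -5/7, -2/5, 7/4, 23/2}), ProductSet({5, 95}, Interval.Lopen(7/4, 23/2)))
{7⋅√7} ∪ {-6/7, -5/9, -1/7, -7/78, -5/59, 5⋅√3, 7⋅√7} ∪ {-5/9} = {-6/7, -5/9, -1/7, -7/78, -5/59, 5⋅√3, 7⋅√7}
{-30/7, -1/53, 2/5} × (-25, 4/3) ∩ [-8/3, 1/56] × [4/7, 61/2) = {-1/53} × [4/7, 4/3)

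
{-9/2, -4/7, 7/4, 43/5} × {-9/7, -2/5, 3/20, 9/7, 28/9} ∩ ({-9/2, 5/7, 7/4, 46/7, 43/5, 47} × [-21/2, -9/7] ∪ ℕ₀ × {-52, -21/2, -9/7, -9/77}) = {-9/2, 7/4, 43/5} × {-9/7}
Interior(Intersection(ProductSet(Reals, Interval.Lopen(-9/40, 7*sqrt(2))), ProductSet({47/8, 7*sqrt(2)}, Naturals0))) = EmptySet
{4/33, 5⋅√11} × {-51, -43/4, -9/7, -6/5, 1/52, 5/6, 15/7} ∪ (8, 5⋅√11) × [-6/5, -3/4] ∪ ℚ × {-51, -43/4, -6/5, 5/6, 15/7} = (ℚ × {-51, -43/4, -6/5, 5/6, 15/7}) ∪ ((8, 5⋅√11) × [-6/5, -3/4]) ∪ ({4/33, 5⋅√11} × {-51, -43/4, -9/7, -6/5, 1/52, 5/6, 15/7})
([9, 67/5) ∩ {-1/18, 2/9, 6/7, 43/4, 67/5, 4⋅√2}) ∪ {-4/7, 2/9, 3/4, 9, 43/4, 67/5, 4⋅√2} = {-4/7, 2/9, 3/4, 9, 43/4, 67/5, 4⋅√2}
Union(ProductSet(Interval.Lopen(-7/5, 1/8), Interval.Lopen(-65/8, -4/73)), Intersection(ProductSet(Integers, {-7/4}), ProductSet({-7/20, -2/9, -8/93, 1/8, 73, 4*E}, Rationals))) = Union(ProductSet({73}, {-7/4}), ProductSet(Interval.Lopen(-7/5, 1/8), Interval.Lopen(-65/8, -4/73)))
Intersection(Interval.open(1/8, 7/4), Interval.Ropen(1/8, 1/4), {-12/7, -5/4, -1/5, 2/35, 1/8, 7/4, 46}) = EmptySet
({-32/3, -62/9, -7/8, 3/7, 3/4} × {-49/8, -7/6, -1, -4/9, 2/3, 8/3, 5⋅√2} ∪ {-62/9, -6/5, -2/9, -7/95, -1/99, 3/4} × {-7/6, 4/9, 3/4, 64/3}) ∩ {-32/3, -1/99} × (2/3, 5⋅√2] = ({-1/99} × {3/4}) ∪ ({-32/3} × {8/3, 5⋅√2})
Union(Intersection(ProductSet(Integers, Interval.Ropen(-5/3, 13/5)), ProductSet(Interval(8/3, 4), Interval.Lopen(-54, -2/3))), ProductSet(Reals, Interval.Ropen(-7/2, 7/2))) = ProductSet(Reals, Interval.Ropen(-7/2, 7/2))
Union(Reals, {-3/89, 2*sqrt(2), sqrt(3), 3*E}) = Reals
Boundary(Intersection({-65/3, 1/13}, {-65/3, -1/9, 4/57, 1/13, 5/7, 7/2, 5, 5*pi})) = {-65/3, 1/13}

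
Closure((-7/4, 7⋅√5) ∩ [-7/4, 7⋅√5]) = [-7/4, 7⋅√5]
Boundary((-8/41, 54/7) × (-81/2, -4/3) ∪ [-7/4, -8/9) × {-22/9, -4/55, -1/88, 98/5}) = ({-8/41, 54/7} × [-81/2, -4/3]) ∪ ([-8/41, 54/7] × {-81/2, -4/3}) ∪ ([-7/4, -8/9] × {-22/9, -4/55, -1/88, 98/5})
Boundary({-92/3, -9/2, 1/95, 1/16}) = {-92/3, -9/2, 1/95, 1/16}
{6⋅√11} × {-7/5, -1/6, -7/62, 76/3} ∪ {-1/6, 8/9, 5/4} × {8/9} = ({-1/6, 8/9, 5/4} × {8/9}) ∪ ({6⋅√11} × {-7/5, -1/6, -7/62, 76/3})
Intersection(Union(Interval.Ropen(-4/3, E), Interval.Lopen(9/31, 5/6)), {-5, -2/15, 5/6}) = {-2/15, 5/6}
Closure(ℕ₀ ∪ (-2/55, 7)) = [-2/55, 7] ∪ ℕ₀ ∪ (ℕ₀ \ (-2/55, 7))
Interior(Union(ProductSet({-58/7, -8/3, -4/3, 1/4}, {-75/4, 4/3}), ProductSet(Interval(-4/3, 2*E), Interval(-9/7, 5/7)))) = ProductSet(Interval.open(-4/3, 2*E), Interval.open(-9/7, 5/7))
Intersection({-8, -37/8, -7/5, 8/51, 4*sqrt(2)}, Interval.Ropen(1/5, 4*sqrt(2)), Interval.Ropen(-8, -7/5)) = EmptySet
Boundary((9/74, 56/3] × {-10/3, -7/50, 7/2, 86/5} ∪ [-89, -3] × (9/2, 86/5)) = ({-89, -3} × [9/2, 86/5]) ∪ ([-89, -3] × {9/2, 86/5}) ∪ ([9/74, 56/3] × {-10/3, -7/50, 7/2, 86/5})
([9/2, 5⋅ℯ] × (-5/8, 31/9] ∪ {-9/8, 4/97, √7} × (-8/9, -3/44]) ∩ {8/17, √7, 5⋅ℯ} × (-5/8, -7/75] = {√7, 5⋅ℯ} × (-5/8, -7/75]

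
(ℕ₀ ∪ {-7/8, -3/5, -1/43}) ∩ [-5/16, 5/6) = {-1/43} ∪ {0}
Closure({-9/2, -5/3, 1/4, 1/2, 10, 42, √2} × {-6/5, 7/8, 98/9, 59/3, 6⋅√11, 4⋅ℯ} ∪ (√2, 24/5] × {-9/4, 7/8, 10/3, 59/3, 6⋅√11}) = ([√2, 24/5] × {-9/4, 7/8, 10/3, 59/3, 6⋅√11}) ∪ ({-9/2, -5/3, 1/4, 1/2, 10, 42, √2} × {-6/5, 7/8, 98/9, 59/3, 6⋅√11, 4⋅ℯ})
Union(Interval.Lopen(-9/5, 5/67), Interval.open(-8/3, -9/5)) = Union(Interval.open(-8/3, -9/5), Interval.Lopen(-9/5, 5/67))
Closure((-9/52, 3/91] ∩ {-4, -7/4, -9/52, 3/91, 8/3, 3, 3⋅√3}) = {3/91}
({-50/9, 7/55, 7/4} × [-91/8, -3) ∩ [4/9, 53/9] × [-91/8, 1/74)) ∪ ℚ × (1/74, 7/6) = (ℚ × (1/74, 7/6)) ∪ ({7/4} × [-91/8, -3))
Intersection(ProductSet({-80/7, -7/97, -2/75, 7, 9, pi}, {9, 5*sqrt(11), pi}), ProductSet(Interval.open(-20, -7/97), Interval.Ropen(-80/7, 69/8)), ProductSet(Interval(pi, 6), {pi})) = EmptySet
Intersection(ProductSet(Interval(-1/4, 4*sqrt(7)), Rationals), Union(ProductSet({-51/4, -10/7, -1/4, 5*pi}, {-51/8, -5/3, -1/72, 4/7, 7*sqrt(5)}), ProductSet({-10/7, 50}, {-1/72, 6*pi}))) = ProductSet({-1/4}, {-51/8, -5/3, -1/72, 4/7})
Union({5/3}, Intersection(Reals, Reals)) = Reals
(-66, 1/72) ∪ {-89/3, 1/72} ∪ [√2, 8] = (-66, 1/72] ∪ [√2, 8]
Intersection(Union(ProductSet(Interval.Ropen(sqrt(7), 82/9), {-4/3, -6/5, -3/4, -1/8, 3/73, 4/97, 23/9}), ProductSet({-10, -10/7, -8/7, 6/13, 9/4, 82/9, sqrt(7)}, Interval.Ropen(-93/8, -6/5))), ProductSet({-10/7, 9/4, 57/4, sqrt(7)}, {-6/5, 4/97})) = ProductSet({sqrt(7)}, {-6/5, 4/97})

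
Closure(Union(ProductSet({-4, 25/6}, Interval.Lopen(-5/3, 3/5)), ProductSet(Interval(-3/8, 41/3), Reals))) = Union(ProductSet({-4}, Interval(-5/3, 3/5)), ProductSet({-4, 25/6}, Interval.Lopen(-5/3, 3/5)), ProductSet(Interval(-3/8, 41/3), Reals))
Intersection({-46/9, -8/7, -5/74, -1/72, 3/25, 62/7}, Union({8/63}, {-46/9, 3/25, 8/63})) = {-46/9, 3/25}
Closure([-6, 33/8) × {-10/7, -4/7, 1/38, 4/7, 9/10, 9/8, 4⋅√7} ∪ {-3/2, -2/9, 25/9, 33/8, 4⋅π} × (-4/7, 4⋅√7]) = ({-3/2, -2/9, 25/9, 33/8, 4⋅π} × [-4/7, 4⋅√7]) ∪ ([-6, 33/8] × {-10/7, -4/7, 1/38, 4/7, 9/10, 9/8, 4⋅√7})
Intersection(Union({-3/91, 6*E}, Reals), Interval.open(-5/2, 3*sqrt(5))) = Interval.open(-5/2, 3*sqrt(5))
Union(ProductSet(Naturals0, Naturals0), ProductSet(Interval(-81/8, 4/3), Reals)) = Union(ProductSet(Interval(-81/8, 4/3), Reals), ProductSet(Naturals0, Naturals0))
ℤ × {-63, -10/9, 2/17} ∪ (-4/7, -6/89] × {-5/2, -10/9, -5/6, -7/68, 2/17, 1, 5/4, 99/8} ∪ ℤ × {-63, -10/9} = (ℤ × {-63, -10/9, 2/17}) ∪ ((-4/7, -6/89] × {-5/2, -10/9, -5/6, -7/68, 2/17, 1, 5/4, 99/8})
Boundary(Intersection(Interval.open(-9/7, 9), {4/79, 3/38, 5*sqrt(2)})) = {4/79, 3/38, 5*sqrt(2)}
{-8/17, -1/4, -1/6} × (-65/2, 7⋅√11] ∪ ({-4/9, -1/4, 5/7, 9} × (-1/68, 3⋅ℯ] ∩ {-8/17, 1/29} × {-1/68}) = {-8/17, -1/4, -1/6} × (-65/2, 7⋅√11]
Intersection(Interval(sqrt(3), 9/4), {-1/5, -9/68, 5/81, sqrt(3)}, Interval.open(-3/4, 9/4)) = {sqrt(3)}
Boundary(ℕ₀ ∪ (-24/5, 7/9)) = {-24/5, 7/9} ∪ (ℕ₀ \ (-24/5, 7/9))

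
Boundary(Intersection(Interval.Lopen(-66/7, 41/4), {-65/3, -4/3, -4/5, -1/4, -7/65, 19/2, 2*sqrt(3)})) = {-4/3, -4/5, -1/4, -7/65, 19/2, 2*sqrt(3)}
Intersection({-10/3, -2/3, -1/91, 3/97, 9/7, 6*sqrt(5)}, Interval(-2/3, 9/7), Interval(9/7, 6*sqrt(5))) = {9/7}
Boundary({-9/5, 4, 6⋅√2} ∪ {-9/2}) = {-9/2, -9/5, 4, 6⋅√2}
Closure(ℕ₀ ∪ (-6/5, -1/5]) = [-6/5, -1/5] ∪ ℕ₀ ∪ (ℕ₀ \ (-6/5, -1/5))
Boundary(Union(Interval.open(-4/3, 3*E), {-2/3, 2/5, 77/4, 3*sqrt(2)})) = {-4/3, 77/4, 3*E}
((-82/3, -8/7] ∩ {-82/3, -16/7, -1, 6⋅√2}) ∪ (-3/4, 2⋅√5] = {-16/7} ∪ (-3/4, 2⋅√5]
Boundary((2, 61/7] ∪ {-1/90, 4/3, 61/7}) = {-1/90, 4/3, 2, 61/7}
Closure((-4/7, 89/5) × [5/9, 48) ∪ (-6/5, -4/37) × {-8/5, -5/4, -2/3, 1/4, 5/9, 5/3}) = ({-4/7, 89/5} × [5/9, 48]) ∪ ([-4/7, 89/5] × {5/9, 48}) ∪ ((-4/7, 89/5) × [5/9, 48)) ∪ ([-6/5, -4/37] × {-8/5, -5/4, -2/3, 1/4, 5/9}) ∪ ([-6/5, -4/37) × {-8/5, -5/4, -2/3, 1/4, 5/9, 5/3})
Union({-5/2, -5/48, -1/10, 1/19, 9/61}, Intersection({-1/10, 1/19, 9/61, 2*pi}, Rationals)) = {-5/2, -5/48, -1/10, 1/19, 9/61}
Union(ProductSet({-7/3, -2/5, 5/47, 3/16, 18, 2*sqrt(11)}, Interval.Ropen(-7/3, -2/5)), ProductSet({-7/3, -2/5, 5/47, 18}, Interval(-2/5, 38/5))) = Union(ProductSet({-7/3, -2/5, 5/47, 18}, Interval(-2/5, 38/5)), ProductSet({-7/3, -2/5, 5/47, 3/16, 18, 2*sqrt(11)}, Interval.Ropen(-7/3, -2/5)))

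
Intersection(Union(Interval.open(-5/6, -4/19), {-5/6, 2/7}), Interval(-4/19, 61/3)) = {2/7}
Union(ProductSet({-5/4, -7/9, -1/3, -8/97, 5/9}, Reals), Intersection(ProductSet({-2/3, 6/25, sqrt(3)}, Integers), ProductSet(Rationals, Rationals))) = Union(ProductSet({-2/3, 6/25}, Integers), ProductSet({-5/4, -7/9, -1/3, -8/97, 5/9}, Reals))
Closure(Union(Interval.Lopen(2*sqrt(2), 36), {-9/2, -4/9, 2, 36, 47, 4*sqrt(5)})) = Union({-9/2, -4/9, 2, 47}, Interval(2*sqrt(2), 36))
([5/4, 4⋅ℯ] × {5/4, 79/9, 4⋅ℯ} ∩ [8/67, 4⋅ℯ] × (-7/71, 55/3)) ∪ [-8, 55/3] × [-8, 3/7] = ([-8, 55/3] × [-8, 3/7]) ∪ ([5/4, 4⋅ℯ] × {5/4, 79/9, 4⋅ℯ})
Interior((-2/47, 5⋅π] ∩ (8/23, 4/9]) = (8/23, 4/9)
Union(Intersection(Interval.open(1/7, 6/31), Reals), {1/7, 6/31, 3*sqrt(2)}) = Union({3*sqrt(2)}, Interval(1/7, 6/31))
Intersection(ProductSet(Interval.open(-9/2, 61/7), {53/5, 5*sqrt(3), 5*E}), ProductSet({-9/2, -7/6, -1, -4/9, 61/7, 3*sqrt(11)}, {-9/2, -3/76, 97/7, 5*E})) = ProductSet({-7/6, -1, -4/9}, {5*E})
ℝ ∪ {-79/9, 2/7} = ℝ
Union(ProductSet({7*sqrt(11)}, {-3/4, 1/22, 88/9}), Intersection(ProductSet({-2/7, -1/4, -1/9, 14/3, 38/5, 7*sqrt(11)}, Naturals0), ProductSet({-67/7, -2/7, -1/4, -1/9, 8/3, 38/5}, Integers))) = Union(ProductSet({7*sqrt(11)}, {-3/4, 1/22, 88/9}), ProductSet({-2/7, -1/4, -1/9, 38/5}, Naturals0))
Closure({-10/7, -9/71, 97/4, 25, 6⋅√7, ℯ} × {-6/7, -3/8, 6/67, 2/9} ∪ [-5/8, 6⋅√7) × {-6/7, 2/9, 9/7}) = ([-5/8, 6⋅√7] × {-6/7, 2/9, 9/7}) ∪ ({-10/7, -9/71, 97/4, 25, 6⋅√7, ℯ} × {-6/7, -3/8, 6/67, 2/9})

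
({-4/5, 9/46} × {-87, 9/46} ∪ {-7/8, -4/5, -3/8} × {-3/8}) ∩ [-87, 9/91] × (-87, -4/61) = {-7/8, -4/5, -3/8} × {-3/8}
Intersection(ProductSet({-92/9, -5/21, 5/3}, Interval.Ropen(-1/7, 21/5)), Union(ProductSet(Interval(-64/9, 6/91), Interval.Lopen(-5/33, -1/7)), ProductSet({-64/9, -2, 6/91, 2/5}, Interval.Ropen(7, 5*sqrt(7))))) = ProductSet({-5/21}, {-1/7})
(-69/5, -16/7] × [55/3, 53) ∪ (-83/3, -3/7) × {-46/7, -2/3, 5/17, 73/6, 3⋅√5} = ((-69/5, -16/7] × [55/3, 53)) ∪ ((-83/3, -3/7) × {-46/7, -2/3, 5/17, 73/6, 3⋅√5})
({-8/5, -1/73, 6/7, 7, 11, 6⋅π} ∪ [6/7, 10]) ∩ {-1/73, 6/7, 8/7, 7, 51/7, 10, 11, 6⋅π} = {-1/73, 6/7, 8/7, 7, 51/7, 10, 11, 6⋅π}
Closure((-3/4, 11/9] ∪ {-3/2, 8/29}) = {-3/2} ∪ [-3/4, 11/9]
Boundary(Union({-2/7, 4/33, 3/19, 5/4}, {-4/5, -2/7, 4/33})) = {-4/5, -2/7, 4/33, 3/19, 5/4}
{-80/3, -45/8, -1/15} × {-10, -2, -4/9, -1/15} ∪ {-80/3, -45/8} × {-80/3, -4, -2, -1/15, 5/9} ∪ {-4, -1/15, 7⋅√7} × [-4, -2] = ({-80/3, -45/8} × {-80/3, -4, -2, -1/15, 5/9}) ∪ ({-80/3, -45/8, -1/15} × {-10, -2, -4/9, -1/15}) ∪ ({-4, -1/15, 7⋅√7} × [-4, -2])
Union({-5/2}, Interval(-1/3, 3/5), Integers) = Union({-5/2}, Integers, Interval(-1/3, 3/5))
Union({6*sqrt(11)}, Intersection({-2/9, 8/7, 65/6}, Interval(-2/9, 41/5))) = {-2/9, 8/7, 6*sqrt(11)}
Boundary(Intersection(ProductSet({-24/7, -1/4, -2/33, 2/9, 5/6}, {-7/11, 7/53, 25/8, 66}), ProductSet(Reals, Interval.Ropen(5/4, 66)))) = ProductSet({-24/7, -1/4, -2/33, 2/9, 5/6}, {25/8})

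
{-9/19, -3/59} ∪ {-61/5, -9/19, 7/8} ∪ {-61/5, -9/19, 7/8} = {-61/5, -9/19, -3/59, 7/8}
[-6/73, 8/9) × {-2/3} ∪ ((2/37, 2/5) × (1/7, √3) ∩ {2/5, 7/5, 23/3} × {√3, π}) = [-6/73, 8/9) × {-2/3}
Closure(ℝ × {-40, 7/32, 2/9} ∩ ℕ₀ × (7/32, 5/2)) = ℕ₀ × {2/9}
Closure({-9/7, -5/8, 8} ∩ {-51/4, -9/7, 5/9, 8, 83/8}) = {-9/7, 8}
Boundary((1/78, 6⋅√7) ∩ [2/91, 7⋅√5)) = {2/91, 7⋅√5}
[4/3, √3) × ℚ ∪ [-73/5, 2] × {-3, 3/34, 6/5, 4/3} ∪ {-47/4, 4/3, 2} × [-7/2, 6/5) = ([4/3, √3) × ℚ) ∪ ({-47/4, 4/3, 2} × [-7/2, 6/5)) ∪ ([-73/5, 2] × {-3, 3/34, 6/5, 4/3})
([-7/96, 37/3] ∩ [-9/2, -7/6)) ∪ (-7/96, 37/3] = (-7/96, 37/3]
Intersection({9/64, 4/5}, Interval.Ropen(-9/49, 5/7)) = {9/64}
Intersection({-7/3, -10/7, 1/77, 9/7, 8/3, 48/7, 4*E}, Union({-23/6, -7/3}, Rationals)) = {-7/3, -10/7, 1/77, 9/7, 8/3, 48/7}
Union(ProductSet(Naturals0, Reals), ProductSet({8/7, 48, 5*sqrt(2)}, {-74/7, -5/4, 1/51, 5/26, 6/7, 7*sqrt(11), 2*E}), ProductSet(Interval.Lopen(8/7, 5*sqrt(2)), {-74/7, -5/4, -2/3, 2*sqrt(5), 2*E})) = Union(ProductSet({8/7, 48, 5*sqrt(2)}, {-74/7, -5/4, 1/51, 5/26, 6/7, 7*sqrt(11), 2*E}), ProductSet(Interval.Lopen(8/7, 5*sqrt(2)), {-74/7, -5/4, -2/3, 2*sqrt(5), 2*E}), ProductSet(Naturals0, Reals))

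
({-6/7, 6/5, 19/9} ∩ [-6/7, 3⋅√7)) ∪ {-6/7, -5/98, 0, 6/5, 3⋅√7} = {-6/7, -5/98, 0, 6/5, 19/9, 3⋅√7}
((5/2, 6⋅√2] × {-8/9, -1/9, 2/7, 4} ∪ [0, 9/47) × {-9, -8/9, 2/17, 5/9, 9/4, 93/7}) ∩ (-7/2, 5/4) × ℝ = [0, 9/47) × {-9, -8/9, 2/17, 5/9, 9/4, 93/7}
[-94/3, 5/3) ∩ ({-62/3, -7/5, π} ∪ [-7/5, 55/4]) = {-62/3} ∪ [-7/5, 5/3)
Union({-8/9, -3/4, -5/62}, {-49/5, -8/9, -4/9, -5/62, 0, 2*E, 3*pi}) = {-49/5, -8/9, -3/4, -4/9, -5/62, 0, 2*E, 3*pi}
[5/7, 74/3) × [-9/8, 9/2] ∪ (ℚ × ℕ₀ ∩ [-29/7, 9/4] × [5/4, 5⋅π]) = ([5/7, 74/3) × [-9/8, 9/2]) ∪ ((ℚ ∩ [-29/7, 9/4]) × {2, 3, …, 15})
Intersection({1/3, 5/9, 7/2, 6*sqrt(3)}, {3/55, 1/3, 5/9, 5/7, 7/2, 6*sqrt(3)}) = {1/3, 5/9, 7/2, 6*sqrt(3)}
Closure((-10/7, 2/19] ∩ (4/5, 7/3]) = ∅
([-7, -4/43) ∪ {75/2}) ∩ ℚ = {75/2} ∪ (ℚ ∩ [-7, -4/43))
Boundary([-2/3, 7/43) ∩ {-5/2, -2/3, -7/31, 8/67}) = {-2/3, -7/31, 8/67}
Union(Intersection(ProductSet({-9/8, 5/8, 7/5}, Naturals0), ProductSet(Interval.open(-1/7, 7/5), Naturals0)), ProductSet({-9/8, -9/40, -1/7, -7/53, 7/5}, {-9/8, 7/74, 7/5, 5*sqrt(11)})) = Union(ProductSet({5/8}, Naturals0), ProductSet({-9/8, -9/40, -1/7, -7/53, 7/5}, {-9/8, 7/74, 7/5, 5*sqrt(11)}))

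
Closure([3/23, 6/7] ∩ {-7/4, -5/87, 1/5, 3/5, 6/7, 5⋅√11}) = {1/5, 3/5, 6/7}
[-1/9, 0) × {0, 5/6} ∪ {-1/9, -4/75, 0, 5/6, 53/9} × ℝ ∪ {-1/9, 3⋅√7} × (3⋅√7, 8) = ({-1/9, -4/75, 0, 5/6, 53/9} × ℝ) ∪ ([-1/9, 0) × {0, 5/6}) ∪ ({-1/9, 3⋅√7} × (3⋅√7, 8))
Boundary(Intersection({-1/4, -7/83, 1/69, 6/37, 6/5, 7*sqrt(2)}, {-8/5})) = EmptySet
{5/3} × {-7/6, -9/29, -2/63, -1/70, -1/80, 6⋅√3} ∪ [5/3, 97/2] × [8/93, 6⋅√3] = ({5/3} × {-7/6, -9/29, -2/63, -1/70, -1/80, 6⋅√3}) ∪ ([5/3, 97/2] × [8/93, 6⋅√3])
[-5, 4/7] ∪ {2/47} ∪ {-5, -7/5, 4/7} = [-5, 4/7]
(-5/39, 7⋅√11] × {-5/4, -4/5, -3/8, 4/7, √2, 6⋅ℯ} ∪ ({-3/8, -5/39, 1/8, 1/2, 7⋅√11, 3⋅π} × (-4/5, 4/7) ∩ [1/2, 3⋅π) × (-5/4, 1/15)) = ({1/2} × (-4/5, 1/15)) ∪ ((-5/39, 7⋅√11] × {-5/4, -4/5, -3/8, 4/7, √2, 6⋅ℯ})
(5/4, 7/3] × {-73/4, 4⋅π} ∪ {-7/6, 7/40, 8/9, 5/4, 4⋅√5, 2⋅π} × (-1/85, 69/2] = ((5/4, 7/3] × {-73/4, 4⋅π}) ∪ ({-7/6, 7/40, 8/9, 5/4, 4⋅√5, 2⋅π} × (-1/85, 69/2])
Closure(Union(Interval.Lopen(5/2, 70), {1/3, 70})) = Union({1/3}, Interval(5/2, 70))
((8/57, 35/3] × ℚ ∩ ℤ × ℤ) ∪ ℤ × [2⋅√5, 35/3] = ({1, 2, …, 11} × ℤ) ∪ (ℤ × [2⋅√5, 35/3])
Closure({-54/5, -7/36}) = {-54/5, -7/36}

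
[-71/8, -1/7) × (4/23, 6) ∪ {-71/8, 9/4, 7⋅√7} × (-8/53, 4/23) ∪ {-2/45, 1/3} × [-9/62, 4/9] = ({-2/45, 1/3} × [-9/62, 4/9]) ∪ ([-71/8, -1/7) × (4/23, 6)) ∪ ({-71/8, 9/4, 7⋅√7} × (-8/53, 4/23))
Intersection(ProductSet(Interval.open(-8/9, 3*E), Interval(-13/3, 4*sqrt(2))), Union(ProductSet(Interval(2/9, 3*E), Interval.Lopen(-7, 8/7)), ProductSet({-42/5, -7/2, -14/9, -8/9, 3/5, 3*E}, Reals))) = Union(ProductSet({3/5}, Interval(-13/3, 4*sqrt(2))), ProductSet(Interval.Ropen(2/9, 3*E), Interval(-13/3, 8/7)))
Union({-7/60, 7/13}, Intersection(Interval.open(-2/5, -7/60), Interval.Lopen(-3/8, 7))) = Union({7/13}, Interval.Lopen(-3/8, -7/60))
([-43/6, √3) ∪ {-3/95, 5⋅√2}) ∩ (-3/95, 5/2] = (-3/95, √3)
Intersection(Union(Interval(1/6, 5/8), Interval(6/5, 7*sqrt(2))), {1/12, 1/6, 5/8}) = {1/6, 5/8}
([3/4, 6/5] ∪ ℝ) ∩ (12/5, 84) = (12/5, 84)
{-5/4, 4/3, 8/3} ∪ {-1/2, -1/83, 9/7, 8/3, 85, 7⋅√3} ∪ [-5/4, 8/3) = [-5/4, 8/3] ∪ {85, 7⋅√3}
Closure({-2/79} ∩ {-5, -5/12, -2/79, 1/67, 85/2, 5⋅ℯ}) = {-2/79}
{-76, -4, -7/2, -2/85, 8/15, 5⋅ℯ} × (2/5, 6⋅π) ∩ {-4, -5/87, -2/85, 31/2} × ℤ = {-4, -2/85} × {1, 2, …, 18}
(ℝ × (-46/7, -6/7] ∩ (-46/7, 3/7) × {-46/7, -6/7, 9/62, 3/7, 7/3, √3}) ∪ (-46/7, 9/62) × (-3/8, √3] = ((-46/7, 3/7) × {-6/7}) ∪ ((-46/7, 9/62) × (-3/8, √3])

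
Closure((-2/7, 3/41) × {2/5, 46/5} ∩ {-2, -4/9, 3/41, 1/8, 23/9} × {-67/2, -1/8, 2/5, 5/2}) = ∅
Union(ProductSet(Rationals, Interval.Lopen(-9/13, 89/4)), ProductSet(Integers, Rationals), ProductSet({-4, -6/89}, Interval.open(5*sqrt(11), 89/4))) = Union(ProductSet(Integers, Rationals), ProductSet(Rationals, Interval.Lopen(-9/13, 89/4)))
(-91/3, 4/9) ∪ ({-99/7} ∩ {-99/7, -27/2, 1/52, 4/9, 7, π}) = (-91/3, 4/9)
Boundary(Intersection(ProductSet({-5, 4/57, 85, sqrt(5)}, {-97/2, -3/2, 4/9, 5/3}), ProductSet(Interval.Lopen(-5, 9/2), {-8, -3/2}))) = ProductSet({4/57, sqrt(5)}, {-3/2})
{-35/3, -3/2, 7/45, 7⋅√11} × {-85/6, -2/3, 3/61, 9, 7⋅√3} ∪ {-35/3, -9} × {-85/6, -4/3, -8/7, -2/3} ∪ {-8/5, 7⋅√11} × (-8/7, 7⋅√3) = ({-35/3, -9} × {-85/6, -4/3, -8/7, -2/3}) ∪ ({-8/5, 7⋅√11} × (-8/7, 7⋅√3)) ∪ ({-35/3, -3/2, 7/45, 7⋅√11} × {-85/6, -2/3, 3/61, 9, 7⋅√3})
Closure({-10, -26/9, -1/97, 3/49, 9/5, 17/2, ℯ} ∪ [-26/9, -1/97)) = {-10, 3/49, 9/5, 17/2, ℯ} ∪ [-26/9, -1/97]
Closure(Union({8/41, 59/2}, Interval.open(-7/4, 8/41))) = Union({59/2}, Interval(-7/4, 8/41))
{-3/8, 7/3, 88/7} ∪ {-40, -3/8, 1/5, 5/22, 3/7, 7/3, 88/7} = {-40, -3/8, 1/5, 5/22, 3/7, 7/3, 88/7}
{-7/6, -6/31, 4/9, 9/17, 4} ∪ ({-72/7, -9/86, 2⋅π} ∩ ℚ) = {-72/7, -7/6, -6/31, -9/86, 4/9, 9/17, 4}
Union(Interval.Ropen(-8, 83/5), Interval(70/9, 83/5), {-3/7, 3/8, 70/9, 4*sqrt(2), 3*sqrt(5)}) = Interval(-8, 83/5)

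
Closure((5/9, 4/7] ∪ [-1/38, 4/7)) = [-1/38, 4/7]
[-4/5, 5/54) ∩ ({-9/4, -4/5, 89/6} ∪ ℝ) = [-4/5, 5/54)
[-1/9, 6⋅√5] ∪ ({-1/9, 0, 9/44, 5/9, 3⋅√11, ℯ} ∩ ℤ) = [-1/9, 6⋅√5]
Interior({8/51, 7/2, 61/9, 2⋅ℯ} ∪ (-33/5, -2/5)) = (-33/5, -2/5)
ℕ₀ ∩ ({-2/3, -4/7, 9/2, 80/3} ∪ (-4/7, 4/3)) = {0, 1}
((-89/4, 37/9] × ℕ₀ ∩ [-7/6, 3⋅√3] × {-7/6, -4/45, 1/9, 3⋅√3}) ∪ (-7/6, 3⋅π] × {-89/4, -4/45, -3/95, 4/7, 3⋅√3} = (-7/6, 3⋅π] × {-89/4, -4/45, -3/95, 4/7, 3⋅√3}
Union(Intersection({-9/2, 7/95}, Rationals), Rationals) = Rationals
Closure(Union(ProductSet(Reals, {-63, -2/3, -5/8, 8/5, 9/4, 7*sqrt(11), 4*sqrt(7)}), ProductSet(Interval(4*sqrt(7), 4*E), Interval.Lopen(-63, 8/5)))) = Union(ProductSet({4*sqrt(7), 4*E}, Interval(-63, 8/5)), ProductSet(Interval(4*sqrt(7), 4*E), Interval.Lopen(-63, 8/5)), ProductSet(Reals, {-63, -2/3, -5/8, 8/5, 9/4, 7*sqrt(11), 4*sqrt(7)}))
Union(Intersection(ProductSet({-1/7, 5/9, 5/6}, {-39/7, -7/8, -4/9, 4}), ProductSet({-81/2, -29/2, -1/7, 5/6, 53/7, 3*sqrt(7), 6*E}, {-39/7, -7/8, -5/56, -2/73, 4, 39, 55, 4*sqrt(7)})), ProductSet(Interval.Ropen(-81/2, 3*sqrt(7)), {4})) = Union(ProductSet({-1/7, 5/6}, {-39/7, -7/8, 4}), ProductSet(Interval.Ropen(-81/2, 3*sqrt(7)), {4}))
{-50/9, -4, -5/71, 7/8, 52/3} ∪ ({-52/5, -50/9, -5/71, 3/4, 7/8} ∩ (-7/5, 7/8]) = {-50/9, -4, -5/71, 3/4, 7/8, 52/3}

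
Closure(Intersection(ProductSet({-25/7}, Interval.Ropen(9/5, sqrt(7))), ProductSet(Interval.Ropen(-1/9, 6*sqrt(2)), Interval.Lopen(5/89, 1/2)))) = EmptySet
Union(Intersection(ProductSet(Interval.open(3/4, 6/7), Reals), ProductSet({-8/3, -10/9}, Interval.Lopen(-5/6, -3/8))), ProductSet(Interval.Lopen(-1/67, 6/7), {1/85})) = ProductSet(Interval.Lopen(-1/67, 6/7), {1/85})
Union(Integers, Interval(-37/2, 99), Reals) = Interval(-oo, oo)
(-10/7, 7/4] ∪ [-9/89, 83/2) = (-10/7, 83/2)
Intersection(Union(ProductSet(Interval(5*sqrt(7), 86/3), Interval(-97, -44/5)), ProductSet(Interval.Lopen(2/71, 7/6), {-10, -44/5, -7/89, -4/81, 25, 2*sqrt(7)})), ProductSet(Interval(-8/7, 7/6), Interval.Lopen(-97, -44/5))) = ProductSet(Interval.Lopen(2/71, 7/6), {-10, -44/5})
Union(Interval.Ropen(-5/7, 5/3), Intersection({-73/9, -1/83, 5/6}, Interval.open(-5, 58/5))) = Interval.Ropen(-5/7, 5/3)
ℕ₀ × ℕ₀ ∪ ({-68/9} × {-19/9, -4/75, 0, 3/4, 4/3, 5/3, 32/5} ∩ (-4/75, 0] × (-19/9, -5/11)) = ℕ₀ × ℕ₀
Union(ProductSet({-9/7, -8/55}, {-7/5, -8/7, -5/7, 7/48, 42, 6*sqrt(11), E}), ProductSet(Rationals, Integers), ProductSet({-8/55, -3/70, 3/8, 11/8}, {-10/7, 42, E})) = Union(ProductSet({-9/7, -8/55}, {-7/5, -8/7, -5/7, 7/48, 42, 6*sqrt(11), E}), ProductSet({-8/55, -3/70, 3/8, 11/8}, {-10/7, 42, E}), ProductSet(Rationals, Integers))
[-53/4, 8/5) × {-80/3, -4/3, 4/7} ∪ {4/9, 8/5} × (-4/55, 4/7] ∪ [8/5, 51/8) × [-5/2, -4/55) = ({4/9, 8/5} × (-4/55, 4/7]) ∪ ([-53/4, 8/5) × {-80/3, -4/3, 4/7}) ∪ ([8/5, 51/8) × [-5/2, -4/55))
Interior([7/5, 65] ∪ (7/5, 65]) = (7/5, 65)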